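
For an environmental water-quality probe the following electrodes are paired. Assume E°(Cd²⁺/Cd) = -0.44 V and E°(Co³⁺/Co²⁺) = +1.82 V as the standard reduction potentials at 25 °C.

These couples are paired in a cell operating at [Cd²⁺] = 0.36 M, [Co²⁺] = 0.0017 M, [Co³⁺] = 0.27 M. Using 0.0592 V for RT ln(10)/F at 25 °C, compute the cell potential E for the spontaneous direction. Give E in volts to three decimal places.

Co³⁺/Co²⁺ is the cathode (higher E°), Cd²⁺/Cd the anode: E°cell = +1.82 − (-0.44) = +2.26 V, n = 2.
Overall: 2 Co³⁺(aq) + Cd(s) → 2 Co²⁺(aq) + Cd²⁺(aq)
Q = [Co²⁺]^2·[Cd²⁺] / ([Co³⁺]^2); log Q = -4.846.
E = E° − (0.0592/n) log Q = +2.26 − (0.0592/2)(-4.846) = +2.403 V.

+2.403 V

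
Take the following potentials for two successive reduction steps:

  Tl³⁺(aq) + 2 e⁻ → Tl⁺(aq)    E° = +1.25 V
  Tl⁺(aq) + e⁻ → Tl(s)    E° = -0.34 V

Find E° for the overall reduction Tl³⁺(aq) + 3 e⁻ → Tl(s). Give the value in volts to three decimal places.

+0.720 V

Adding the free-energy changes (−nFE°) of the two steps gives −n₃FE°₃ = −n₁FE°₁ − n₂FE°₂.
E°₃ = (2×+1.25 + 1×-0.34) / 3 = (+2.160) / 3 = +0.720 V.
Simply averaging or adding the two E° values would be wrong; the electron-weighted sum is required.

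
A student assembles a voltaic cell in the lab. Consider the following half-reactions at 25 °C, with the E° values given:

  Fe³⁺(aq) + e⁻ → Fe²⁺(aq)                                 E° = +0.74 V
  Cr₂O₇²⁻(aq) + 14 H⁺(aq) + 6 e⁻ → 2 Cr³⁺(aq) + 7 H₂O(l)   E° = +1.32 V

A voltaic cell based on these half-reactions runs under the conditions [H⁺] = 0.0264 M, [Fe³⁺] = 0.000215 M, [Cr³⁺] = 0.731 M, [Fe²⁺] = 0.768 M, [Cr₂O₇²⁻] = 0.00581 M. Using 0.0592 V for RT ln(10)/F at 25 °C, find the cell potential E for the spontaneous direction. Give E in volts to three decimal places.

Cr₂O₇²⁻/Cr³⁺ is the cathode (higher E°), Fe³⁺/Fe²⁺ the anode: E°cell = +1.32 − (+0.74) = +0.58 V, n = 6.
Overall: Cr₂O₇²⁻(aq) + 14 H⁺(aq) + 6 Fe²⁺(aq) → 2 Cr³⁺(aq) + 7 H₂O(l) + 6 Fe³⁺(aq)
Q = [Cr³⁺]^2·[Fe³⁺]^6 / ([Cr₂O₇²⁻]·[H⁺]^14·[Fe²⁺]^6); log Q = 2.744.
E = E° − (0.0592/n) log Q = +0.58 − (0.0592/6)(2.744) = +0.553 V.

+0.553 V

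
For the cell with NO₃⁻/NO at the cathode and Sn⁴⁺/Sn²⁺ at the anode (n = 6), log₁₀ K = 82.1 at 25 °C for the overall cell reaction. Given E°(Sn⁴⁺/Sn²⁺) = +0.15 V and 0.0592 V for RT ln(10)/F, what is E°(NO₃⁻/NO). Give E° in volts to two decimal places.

E°cell = (0.0592/n)·log K = (0.0592/6)(82.1) = +0.810 V.
Since NO₃⁻/NO is the cathode and Sn⁴⁺/Sn²⁺ the anode, E°cell = E°(NO₃⁻/NO) − E°(Sn⁴⁺/Sn²⁺).
So E°(NO₃⁻/NO) = E°cell + E°(Sn⁴⁺/Sn²⁺) = +0.810 + (+0.15) = +0.96 V.

+0.96 V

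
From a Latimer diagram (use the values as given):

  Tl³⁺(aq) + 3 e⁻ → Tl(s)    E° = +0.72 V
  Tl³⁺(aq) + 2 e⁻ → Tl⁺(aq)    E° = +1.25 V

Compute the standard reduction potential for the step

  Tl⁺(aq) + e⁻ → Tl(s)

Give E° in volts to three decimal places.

-0.340 V

Sequential free energies add, so n₃E°₃ = n₁E°₁ + n₂E°₂.
With n₃ = 3, and the known step contributing 2×(+1.25) V, the unknown satisfies 1·E° = 3×(+0.72) − 2×(+1.25) = -0.340.
E° = -0.340 / 1 = -0.340 V.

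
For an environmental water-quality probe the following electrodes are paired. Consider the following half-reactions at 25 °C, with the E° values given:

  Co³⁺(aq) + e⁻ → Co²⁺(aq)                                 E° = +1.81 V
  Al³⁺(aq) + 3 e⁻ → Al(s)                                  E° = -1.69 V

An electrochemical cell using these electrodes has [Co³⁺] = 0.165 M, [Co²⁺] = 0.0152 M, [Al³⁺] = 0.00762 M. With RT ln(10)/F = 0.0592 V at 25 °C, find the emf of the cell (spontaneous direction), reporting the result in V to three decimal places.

Co³⁺/Co²⁺ is the cathode (higher E°), Al³⁺/Al the anode: E°cell = +1.81 − (-1.69) = +3.50 V, n = 3.
Overall: 3 Co³⁺(aq) + Al(s) → 3 Co²⁺(aq) + Al³⁺(aq)
Q = [Co²⁺]^3·[Al³⁺] / ([Co³⁺]^3); log Q = -5.225.
E = E° − (0.0592/n) log Q = +3.50 − (0.0592/3)(-5.225) = +3.603 V.

+3.603 V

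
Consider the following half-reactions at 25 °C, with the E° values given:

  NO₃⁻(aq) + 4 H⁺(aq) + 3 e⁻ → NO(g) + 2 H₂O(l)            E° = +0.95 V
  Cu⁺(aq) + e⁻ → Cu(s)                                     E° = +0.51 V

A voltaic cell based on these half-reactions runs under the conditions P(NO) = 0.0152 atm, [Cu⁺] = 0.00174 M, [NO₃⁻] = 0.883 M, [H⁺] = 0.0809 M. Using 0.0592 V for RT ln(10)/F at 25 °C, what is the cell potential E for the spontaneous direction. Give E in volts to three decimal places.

+0.552 V

NO₃⁻/NO is the cathode (higher E°), Cu⁺/Cu the anode: E°cell = +0.95 − (+0.51) = +0.44 V, n = 3.
Overall: NO₃⁻(aq) + 4 H⁺(aq) + 3 Cu(s) → NO(g) + 2 H₂O(l) + 3 Cu⁺(aq)
Q = P(NO)·[Cu⁺]^3 / ([NO₃⁻]·[H⁺]^4); log Q = -5.674.
E = E° − (0.0592/n) log Q = +0.44 − (0.0592/3)(-5.674) = +0.552 V.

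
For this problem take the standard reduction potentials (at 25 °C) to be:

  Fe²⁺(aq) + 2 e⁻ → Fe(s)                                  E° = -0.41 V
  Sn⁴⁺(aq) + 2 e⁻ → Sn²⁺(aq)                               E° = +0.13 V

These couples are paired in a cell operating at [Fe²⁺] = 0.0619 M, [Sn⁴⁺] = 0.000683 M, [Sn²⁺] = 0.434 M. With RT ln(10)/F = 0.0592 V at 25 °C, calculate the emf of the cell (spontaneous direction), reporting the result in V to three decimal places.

+0.493 V

Sn⁴⁺/Sn²⁺ is the cathode (higher E°), Fe²⁺/Fe the anode: E°cell = +0.13 − (-0.41) = +0.54 V, n = 2.
Overall: Sn⁴⁺(aq) + Fe(s) → Sn²⁺(aq) + Fe²⁺(aq)
Q = [Sn²⁺]·[Fe²⁺] / ([Sn⁴⁺]); log Q = 1.595.
E = E° − (0.0592/n) log Q = +0.54 − (0.0592/2)(1.595) = +0.493 V.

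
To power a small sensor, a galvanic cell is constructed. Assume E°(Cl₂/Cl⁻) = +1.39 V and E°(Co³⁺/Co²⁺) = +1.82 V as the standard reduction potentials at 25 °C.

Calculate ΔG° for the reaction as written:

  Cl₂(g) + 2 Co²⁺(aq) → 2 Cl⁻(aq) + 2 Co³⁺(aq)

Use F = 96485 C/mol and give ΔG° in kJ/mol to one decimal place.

+83.0 kJ/mol

As written, Cl₂/Cl⁻ is reduced (cathode) and Co³⁺/Co²⁺ is oxidised (anode), so E°cell = (+1.39) − (+1.82) = -0.43 V.
Balancing electrons gives n = 2.
ΔG° = −nFE° = −(2)(96485)(-0.43) = 82,977 J = +83.0 kJ/mol.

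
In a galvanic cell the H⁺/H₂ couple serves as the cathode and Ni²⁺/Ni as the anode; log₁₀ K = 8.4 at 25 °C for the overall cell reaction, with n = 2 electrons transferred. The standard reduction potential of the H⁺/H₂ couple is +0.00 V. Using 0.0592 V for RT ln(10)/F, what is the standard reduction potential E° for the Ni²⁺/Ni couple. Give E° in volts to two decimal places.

-0.25 V

E°cell = (0.0592/n)·log K = (0.0592/2)(8.4) = +0.249 V.
Since H⁺/H₂ is the cathode and Ni²⁺/Ni the anode, E°cell = E°(H⁺/H₂) − E°(Ni²⁺/Ni).
So E°(Ni²⁺/Ni) = E°(H⁺/H₂) − E°cell = (+0.00) − (+0.249) = -0.25 V.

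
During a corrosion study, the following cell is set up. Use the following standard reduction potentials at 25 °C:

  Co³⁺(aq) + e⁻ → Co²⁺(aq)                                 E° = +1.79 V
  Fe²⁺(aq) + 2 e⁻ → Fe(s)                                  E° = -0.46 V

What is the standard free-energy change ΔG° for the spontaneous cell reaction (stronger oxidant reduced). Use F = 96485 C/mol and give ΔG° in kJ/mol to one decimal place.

-434.2 kJ/mol

Co³⁺/Co²⁺ (E° = +1.79 V) is the cathode; Fe²⁺/Fe (E° = -0.46 V) is the anode, so E°cell = +2.25 V.
Balancing electrons gives n = 2 (lcm of 1 and 2).
ΔG° = −nFE° = −(2)(96485)(+2.25) = -434,182 J = -434.2 kJ/mol.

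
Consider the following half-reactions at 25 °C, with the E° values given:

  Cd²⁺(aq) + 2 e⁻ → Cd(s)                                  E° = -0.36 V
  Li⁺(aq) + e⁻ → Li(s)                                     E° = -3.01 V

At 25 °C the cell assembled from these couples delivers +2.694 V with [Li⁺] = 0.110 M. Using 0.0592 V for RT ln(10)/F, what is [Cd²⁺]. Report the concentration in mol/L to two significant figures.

0.37 M

Cd²⁺/Cd is the cathode, Li⁺/Li the anode: E°cell = +2.65 V, n = 2.
Overall reaction: Cd²⁺(aq) + 2 Li(s) → Cd(s) + 2 Li⁺(aq); Q = [Li⁺]^2/[Cd²⁺]^1.
From E = E° − (0.0592/n) log Q: log Q = (E° − E)·n/0.0592 = (+2.65 − (+2.694))·2/0.0592 = -1.4865.
So 1·log[Cd²⁺] = 2·log(0.11) − log Q = -1.9172 − (-1.4865) = -0.4307; [Cd²⁺] = 10^(-0.4307) ≈ 0.37 M.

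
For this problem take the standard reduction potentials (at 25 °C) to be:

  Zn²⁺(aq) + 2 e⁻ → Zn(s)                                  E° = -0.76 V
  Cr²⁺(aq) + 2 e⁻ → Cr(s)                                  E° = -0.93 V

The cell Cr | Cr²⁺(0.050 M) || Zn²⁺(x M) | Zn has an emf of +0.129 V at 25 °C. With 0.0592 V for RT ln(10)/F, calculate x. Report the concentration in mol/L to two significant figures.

Zn²⁺/Zn is the cathode, Cr²⁺/Cr the anode: E°cell = +0.17 V, n = 2.
Overall reaction: Zn²⁺(aq) + Cr(s) → Zn(s) + Cr²⁺(aq); Q = [Cr²⁺]^1/[Zn²⁺]^1.
From E = E° − (0.0592/n) log Q: log Q = (E° − E)·n/0.0592 = (+0.17 − (+0.129))·2/0.0592 = 1.3851.
So 1·log[Zn²⁺] = 1·log(0.05) − log Q = -1.3010 − (1.3851) = -2.6861; [Zn²⁺] = 10^(-2.6861) ≈ 0.0021 M.

0.0021 M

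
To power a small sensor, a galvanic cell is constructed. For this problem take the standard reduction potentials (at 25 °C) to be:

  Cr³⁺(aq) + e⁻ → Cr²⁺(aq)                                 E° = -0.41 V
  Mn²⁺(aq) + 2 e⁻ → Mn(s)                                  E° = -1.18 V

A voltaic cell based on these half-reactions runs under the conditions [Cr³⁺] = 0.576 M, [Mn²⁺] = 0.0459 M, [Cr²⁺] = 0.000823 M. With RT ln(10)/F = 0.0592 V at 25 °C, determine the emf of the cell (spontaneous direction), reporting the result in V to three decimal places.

+0.978 V

Cr³⁺/Cr²⁺ is the cathode (higher E°), Mn²⁺/Mn the anode: E°cell = -0.41 − (-1.18) = +0.77 V, n = 2.
Overall: 2 Cr³⁺(aq) + Mn(s) → 2 Cr²⁺(aq) + Mn²⁺(aq)
Q = [Cr²⁺]^2·[Mn²⁺] / ([Cr³⁺]^2); log Q = -7.028.
E = E° − (0.0592/n) log Q = +0.77 − (0.0592/2)(-7.028) = +0.978 V.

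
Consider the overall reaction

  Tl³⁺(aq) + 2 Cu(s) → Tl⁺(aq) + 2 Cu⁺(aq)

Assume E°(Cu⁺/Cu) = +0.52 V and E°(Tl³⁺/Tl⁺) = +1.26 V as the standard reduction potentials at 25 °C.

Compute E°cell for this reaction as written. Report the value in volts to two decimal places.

+0.74 V

The Tl³⁺/Tl⁺ couple has the higher reduction potential, so it is the cathode; Cu⁺/Cu is oxidised at the anode.
E°cell = E°(cathode) − E°(anode) = (+1.26) − (+0.52) = +0.74 V.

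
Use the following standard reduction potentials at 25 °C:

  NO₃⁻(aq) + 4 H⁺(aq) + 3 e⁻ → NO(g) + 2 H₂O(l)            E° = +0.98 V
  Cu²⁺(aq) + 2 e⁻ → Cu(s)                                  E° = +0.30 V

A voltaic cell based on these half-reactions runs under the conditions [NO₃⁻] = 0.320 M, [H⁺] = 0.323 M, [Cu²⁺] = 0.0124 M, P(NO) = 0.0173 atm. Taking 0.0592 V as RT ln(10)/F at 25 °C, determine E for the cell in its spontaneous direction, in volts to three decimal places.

NO₃⁻/NO is the cathode (higher E°), Cu²⁺/Cu the anode: E°cell = +0.98 − (+0.30) = +0.68 V, n = 6.
Overall: 2 NO₃⁻(aq) + 8 H⁺(aq) + 3 Cu(s) → 2 NO(g) + 4 H₂O(l) + 3 Cu²⁺(aq)
Q = P(NO)^2·[Cu²⁺]^3 / ([NO₃⁻]^2·[H⁺]^8); log Q = -4.328.
E = E° − (0.0592/n) log Q = +0.68 − (0.0592/6)(-4.328) = +0.723 V.

+0.723 V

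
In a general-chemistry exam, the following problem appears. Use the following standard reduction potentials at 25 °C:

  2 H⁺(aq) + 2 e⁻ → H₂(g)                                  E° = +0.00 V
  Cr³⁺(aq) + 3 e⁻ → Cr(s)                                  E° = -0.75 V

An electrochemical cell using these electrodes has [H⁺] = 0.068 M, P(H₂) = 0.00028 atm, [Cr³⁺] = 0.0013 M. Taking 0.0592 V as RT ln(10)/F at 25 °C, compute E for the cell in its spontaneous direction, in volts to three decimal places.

+0.843 V

H⁺/H₂ is the cathode (higher E°), Cr³⁺/Cr the anode: E°cell = +0.00 − (-0.75) = +0.75 V, n = 6.
Overall: 6 H⁺(aq) + 2 Cr(s) → 3 H₂(g) + 2 Cr³⁺(aq)
Q = P(H₂)^3·[Cr³⁺]^2 / ([H⁺]^6); log Q = -9.426.
E = E° − (0.0592/n) log Q = +0.75 − (0.0592/6)(-9.426) = +0.843 V.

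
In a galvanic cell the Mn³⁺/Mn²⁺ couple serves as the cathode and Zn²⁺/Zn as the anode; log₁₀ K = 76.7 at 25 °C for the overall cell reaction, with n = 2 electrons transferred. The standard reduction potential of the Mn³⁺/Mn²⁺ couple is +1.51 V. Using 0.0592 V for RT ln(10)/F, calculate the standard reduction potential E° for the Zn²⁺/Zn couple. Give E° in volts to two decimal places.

E°cell = (0.0592/n)·log K = (0.0592/2)(76.7) = +2.270 V.
Since Mn³⁺/Mn²⁺ is the cathode and Zn²⁺/Zn the anode, E°cell = E°(Mn³⁺/Mn²⁺) − E°(Zn²⁺/Zn).
So E°(Zn²⁺/Zn) = E°(Mn³⁺/Mn²⁺) − E°cell = (+1.51) − (+2.270) = -0.76 V.

-0.76 V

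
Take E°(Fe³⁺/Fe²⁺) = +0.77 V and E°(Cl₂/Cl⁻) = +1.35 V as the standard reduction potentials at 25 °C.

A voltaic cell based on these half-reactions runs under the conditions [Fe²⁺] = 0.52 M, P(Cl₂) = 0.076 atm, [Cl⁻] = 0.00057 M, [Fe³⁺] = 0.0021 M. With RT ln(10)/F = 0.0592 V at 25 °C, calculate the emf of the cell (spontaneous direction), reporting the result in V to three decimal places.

+0.881 V

Cl₂/Cl⁻ is the cathode (higher E°), Fe³⁺/Fe²⁺ the anode: E°cell = +1.35 − (+0.77) = +0.58 V, n = 2.
Overall: Cl₂(g) + 2 Fe²⁺(aq) → 2 Cl⁻(aq) + 2 Fe³⁺(aq)
Q = [Cl⁻]^2·[Fe³⁺]^2 / (P(Cl₂)·[Fe²⁺]^2); log Q = -10.157.
E = E° − (0.0592/n) log Q = +0.58 − (0.0592/2)(-10.157) = +0.881 V.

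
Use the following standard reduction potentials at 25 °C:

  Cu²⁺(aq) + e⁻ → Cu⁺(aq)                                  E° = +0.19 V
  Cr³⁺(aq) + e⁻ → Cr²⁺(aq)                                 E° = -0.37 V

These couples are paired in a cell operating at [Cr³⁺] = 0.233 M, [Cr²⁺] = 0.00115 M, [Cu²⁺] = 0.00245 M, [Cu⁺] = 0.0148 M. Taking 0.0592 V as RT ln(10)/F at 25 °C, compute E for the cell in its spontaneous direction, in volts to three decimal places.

Cu²⁺/Cu⁺ is the cathode (higher E°), Cr³⁺/Cr²⁺ the anode: E°cell = +0.19 − (-0.37) = +0.56 V, n = 1.
Overall: Cu²⁺(aq) + Cr²⁺(aq) → Cu⁺(aq) + Cr³⁺(aq)
Q = [Cu⁺]·[Cr³⁺] / ([Cu²⁺]·[Cr²⁺]); log Q = 3.088.
E = E° − (0.0592/n) log Q = +0.56 − (0.0592/1)(3.088) = +0.377 V.

+0.377 V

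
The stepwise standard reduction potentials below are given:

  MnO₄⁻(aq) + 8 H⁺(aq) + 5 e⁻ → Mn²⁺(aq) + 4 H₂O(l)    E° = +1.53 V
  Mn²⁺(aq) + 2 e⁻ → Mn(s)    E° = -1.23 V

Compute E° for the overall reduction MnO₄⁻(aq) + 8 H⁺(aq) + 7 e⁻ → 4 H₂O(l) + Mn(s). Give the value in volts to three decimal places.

+0.741 V

Adding the free-energy changes (−nFE°) of the two steps gives −n₃FE°₃ = −n₁FE°₁ − n₂FE°₂.
E°₃ = (5×+1.53 + 2×-1.23) / 7 = (+5.190) / 7 = +0.741 V.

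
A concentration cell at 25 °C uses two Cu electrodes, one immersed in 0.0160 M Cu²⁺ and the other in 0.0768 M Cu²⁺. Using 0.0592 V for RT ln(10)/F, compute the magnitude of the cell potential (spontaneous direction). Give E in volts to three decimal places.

For a concentration cell E°cell = 0. The 0.0768 M side is the cathode (reduction is favoured where [Cu²⁺] is higher).
With n = 2, E = −(0.0592/2) log([Cu²⁺]ₐₙ/[Cu²⁺]꜀ₐₜ) = −(0.0592/2) log(0.016/0.0768) = −(0.0592/2)(-0.681) = +0.020 V.

+0.020 V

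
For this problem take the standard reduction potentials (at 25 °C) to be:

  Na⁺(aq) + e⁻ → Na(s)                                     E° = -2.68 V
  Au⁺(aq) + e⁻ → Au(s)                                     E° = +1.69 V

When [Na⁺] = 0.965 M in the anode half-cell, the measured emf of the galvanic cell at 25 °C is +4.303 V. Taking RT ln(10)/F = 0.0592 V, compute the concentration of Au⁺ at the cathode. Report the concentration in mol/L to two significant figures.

0.071 M

Au⁺/Au is the cathode, Na⁺/Na the anode: E°cell = +4.37 V, n = 1.
Overall reaction: Au⁺(aq) + Na(s) → Au(s) + Na⁺(aq); Q = [Na⁺]^1/[Au⁺]^1.
From E = E° − (0.0592/n) log Q: log Q = (E° − E)·n/0.0592 = (+4.37 − (+4.303))·1/0.0592 = 1.1318.
So 1·log[Au⁺] = 1·log(0.965) − log Q = -0.0155 − (1.1318) = -1.1473; [Au⁺] = 10^(-1.1473) ≈ 0.071 M.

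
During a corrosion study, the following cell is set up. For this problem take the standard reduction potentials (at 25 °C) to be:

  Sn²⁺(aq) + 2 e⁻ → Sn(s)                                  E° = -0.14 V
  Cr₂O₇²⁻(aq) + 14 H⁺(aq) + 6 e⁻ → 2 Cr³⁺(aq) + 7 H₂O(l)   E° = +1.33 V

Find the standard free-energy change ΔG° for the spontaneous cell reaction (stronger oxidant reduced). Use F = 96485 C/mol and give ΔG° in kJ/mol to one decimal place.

-851.0 kJ/mol

Cr₂O₇²⁻/Cr³⁺ (E° = +1.33 V) is the cathode; Sn²⁺/Sn (E° = -0.14 V) is the anode, so E°cell = +1.47 V.
Balancing electrons gives n = 6 (lcm of 6 and 2).
ΔG° = −nFE° = −(6)(96485)(+1.47) = -850,998 J = -851.0 kJ/mol.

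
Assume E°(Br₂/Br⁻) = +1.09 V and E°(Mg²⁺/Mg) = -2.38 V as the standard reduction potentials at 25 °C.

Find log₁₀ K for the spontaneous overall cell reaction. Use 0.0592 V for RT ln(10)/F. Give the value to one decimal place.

Cathode: Br₂/Br⁻; anode: Mg²⁺/Mg. E°cell = +3.47 V, n = 2.
log K = nE°cell / 0.0592 = (2)(+3.47) / 0.0592 = 117.2.

117.2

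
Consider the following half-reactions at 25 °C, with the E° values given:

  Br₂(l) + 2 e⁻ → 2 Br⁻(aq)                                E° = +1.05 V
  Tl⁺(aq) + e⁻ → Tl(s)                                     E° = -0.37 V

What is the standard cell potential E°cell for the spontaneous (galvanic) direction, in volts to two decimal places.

The Br₂/Br⁻ couple has the higher reduction potential, so it is the cathode; Tl⁺/Tl is oxidised at the anode.
E°cell = E°(cathode) − E°(anode) = (+1.05) − (-0.37) = +1.42 V.

+1.42 V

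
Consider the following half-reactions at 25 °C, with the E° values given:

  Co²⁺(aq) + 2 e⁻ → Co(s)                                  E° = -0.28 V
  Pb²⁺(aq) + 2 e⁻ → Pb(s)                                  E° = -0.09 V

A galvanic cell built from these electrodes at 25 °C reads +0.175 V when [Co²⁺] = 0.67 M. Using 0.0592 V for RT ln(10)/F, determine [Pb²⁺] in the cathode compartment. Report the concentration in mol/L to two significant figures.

Pb²⁺/Pb is the cathode, Co²⁺/Co the anode: E°cell = +0.19 V, n = 2.
Overall reaction: Pb²⁺(aq) + Co(s) → Pb(s) + Co²⁺(aq); Q = [Co²⁺]^1/[Pb²⁺]^1.
From E = E° − (0.0592/n) log Q: log Q = (E° − E)·n/0.0592 = (+0.19 − (+0.175))·2/0.0592 = 0.5068.
So 1·log[Pb²⁺] = 1·log(0.67) − log Q = -0.1739 − (0.5068) = -0.6807; [Pb²⁺] = 10^(-0.6807) ≈ 0.21 M.

0.21 M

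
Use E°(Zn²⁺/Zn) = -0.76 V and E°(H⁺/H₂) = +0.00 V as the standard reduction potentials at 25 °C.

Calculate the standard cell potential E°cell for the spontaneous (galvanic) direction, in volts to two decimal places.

+0.76 V

The H⁺/H₂ couple has the higher reduction potential, so it is the cathode; Zn²⁺/Zn is oxidised at the anode.
E°cell = E°(cathode) − E°(anode) = (+0.00) − (-0.76) = +0.76 V.
Since E°cell > 0, the reaction is spontaneous under standard conditions.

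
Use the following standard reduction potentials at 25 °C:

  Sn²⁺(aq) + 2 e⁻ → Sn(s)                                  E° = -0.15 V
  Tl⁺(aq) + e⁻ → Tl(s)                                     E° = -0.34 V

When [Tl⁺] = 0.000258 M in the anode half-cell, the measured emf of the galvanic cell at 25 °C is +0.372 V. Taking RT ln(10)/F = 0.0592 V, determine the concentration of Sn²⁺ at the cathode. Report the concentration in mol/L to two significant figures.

Sn²⁺/Sn is the cathode, Tl⁺/Tl the anode: E°cell = +0.19 V, n = 2.
Overall reaction: Sn²⁺(aq) + 2 Tl(s) → Sn(s) + 2 Tl⁺(aq); Q = [Tl⁺]^2/[Sn²⁺]^1.
From E = E° − (0.0592/n) log Q: log Q = (E° − E)·n/0.0592 = (+0.19 − (+0.372))·2/0.0592 = -6.1486.
So 1·log[Sn²⁺] = 2·log(0.000258) − log Q = -7.1768 − (-6.1486) = -1.0282; [Sn²⁺] = 10^(-1.0282) ≈ 0.094 M.

0.094 M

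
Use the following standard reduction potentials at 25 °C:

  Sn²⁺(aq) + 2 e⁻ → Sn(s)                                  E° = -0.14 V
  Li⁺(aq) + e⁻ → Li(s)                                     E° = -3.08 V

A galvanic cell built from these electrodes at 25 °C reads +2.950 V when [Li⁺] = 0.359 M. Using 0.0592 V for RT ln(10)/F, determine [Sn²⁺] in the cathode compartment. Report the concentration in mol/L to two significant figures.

0.28 M

Sn²⁺/Sn is the cathode, Li⁺/Li the anode: E°cell = +2.94 V, n = 2.
Overall reaction: Sn²⁺(aq) + 2 Li(s) → Sn(s) + 2 Li⁺(aq); Q = [Li⁺]^2/[Sn²⁺]^1.
From E = E° − (0.0592/n) log Q: log Q = (E° − E)·n/0.0592 = (+2.94 − (+2.950))·2/0.0592 = -0.3378.
So 1·log[Sn²⁺] = 2·log(0.359) − log Q = -0.8898 − (-0.3378) = -0.5520; [Sn²⁺] = 10^(-0.5520) ≈ 0.28 M.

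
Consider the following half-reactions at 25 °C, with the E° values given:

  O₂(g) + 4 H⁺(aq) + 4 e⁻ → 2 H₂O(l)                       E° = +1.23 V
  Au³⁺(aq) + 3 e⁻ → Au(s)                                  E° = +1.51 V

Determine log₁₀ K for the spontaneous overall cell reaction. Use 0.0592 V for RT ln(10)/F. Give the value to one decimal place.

56.8

Cathode: Au³⁺/Au; anode: O₂/H₂O. E°cell = +0.28 V, n = 12.
log K = nE°cell / 0.0592 = (12)(+0.28) / 0.0592 = 56.8.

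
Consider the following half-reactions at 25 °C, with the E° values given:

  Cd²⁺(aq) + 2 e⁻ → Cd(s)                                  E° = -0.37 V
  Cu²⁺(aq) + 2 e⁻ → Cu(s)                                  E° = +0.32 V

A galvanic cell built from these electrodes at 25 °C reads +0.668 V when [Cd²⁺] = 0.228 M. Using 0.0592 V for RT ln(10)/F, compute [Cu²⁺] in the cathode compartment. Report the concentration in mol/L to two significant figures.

0.041 M

Cu²⁺/Cu is the cathode, Cd²⁺/Cd the anode: E°cell = +0.69 V, n = 2.
Overall reaction: Cu²⁺(aq) + Cd(s) → Cu(s) + Cd²⁺(aq); Q = [Cd²⁺]^1/[Cu²⁺]^1.
From E = E° − (0.0592/n) log Q: log Q = (E° − E)·n/0.0592 = (+0.69 − (+0.668))·2/0.0592 = 0.7432.
So 1·log[Cu²⁺] = 1·log(0.228) − log Q = -0.6421 − (0.7432) = -1.3853; [Cu²⁺] = 10^(-1.3853) ≈ 0.041 M.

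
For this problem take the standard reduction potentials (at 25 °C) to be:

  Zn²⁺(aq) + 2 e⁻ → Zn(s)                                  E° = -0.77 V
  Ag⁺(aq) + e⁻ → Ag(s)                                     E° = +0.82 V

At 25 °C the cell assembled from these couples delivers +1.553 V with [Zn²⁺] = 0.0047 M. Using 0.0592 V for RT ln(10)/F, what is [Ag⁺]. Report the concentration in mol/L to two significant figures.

0.016 M

Ag⁺/Ag is the cathode, Zn²⁺/Zn the anode: E°cell = +1.59 V, n = 2.
Overall reaction: 2 Ag⁺(aq) + Zn(s) → 2 Ag(s) + Zn²⁺(aq); Q = [Zn²⁺]^1/[Ag⁺]^2.
From E = E° − (0.0592/n) log Q: log Q = (E° − E)·n/0.0592 = (+1.59 − (+1.553))·2/0.0592 = 1.2500.
So 2·log[Ag⁺] = 1·log(0.0047) − log Q = -2.3279 − (1.2500) = -3.5779; log[Ag⁺] = -3.5779 / 2 = -1.7890; [Ag⁺] = 10^(-1.7890) ≈ 0.016 M.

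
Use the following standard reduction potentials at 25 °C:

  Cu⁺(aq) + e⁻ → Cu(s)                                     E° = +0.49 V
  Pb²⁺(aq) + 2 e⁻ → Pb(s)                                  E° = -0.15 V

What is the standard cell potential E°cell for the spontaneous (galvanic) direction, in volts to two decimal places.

+0.64 V

The Cu⁺/Cu couple has the higher reduction potential, so it is the cathode; Pb²⁺/Pb is oxidised at the anode.
E°cell = E°(cathode) − E°(anode) = (+0.49) − (-0.15) = +0.64 V.
Since E°cell > 0, the reaction is spontaneous under standard conditions.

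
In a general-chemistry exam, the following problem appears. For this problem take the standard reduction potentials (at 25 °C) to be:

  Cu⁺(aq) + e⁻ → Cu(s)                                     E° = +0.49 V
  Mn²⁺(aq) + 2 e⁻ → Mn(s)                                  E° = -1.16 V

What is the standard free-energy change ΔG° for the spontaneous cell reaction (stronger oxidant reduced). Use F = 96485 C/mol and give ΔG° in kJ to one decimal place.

Cu⁺/Cu (E° = +0.49 V) is the cathode; Mn²⁺/Mn (E° = -1.16 V) is the anode, so E°cell = +1.65 V.
Balancing electrons gives n = 2 (lcm of 1 and 2).
ΔG° = −nFE° = −(2)(96485)(+1.65) = -318,400 J = -318.4 kJ.

-318.4 kJ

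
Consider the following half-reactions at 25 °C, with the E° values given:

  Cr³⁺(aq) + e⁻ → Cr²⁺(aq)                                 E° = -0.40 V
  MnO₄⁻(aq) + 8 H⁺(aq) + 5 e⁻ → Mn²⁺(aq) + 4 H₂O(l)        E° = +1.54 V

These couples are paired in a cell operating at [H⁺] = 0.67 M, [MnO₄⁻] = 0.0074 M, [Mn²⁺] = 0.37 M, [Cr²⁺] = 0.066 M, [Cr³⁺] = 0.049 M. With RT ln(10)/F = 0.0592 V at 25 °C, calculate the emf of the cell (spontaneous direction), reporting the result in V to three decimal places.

MnO₄⁻/Mn²⁺ is the cathode (higher E°), Cr³⁺/Cr²⁺ the anode: E°cell = +1.54 − (-0.40) = +1.94 V, n = 5.
Overall: MnO₄⁻(aq) + 8 H⁺(aq) + 5 Cr²⁺(aq) → Mn²⁺(aq) + 4 H₂O(l) + 5 Cr³⁺(aq)
Q = [Mn²⁺]·[Cr³⁺]^5 / ([MnO₄⁻]·[H⁺]^8·[Cr²⁺]^5); log Q = 2.444.
E = E° − (0.0592/n) log Q = +1.94 − (0.0592/5)(2.444) = +1.911 V.

+1.911 V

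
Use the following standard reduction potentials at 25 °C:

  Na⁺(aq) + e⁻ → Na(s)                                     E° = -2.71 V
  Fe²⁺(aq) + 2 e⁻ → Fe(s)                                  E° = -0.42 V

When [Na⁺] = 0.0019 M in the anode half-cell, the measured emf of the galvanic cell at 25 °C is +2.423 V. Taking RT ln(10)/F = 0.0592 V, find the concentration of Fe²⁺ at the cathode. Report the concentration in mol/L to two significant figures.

0.11 M

Fe²⁺/Fe is the cathode, Na⁺/Na the anode: E°cell = +2.29 V, n = 2.
Overall reaction: Fe²⁺(aq) + 2 Na(s) → Fe(s) + 2 Na⁺(aq); Q = [Na⁺]^2/[Fe²⁺]^1.
From E = E° − (0.0592/n) log Q: log Q = (E° − E)·n/0.0592 = (+2.29 − (+2.423))·2/0.0592 = -4.4932.
So 1·log[Fe²⁺] = 2·log(0.0019) − log Q = -5.4425 − (-4.4932) = -0.9493; [Fe²⁺] = 10^(-0.9493) ≈ 0.11 M.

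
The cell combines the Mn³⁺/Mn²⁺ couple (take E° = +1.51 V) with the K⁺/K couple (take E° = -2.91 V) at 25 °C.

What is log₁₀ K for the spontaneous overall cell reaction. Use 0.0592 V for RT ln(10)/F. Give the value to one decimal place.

Cathode: Mn³⁺/Mn²⁺; anode: K⁺/K. E°cell = +4.42 V, n = 1.
log K = nE°cell / 0.0592 = (1)(+4.42) / 0.0592 = 74.7.

74.7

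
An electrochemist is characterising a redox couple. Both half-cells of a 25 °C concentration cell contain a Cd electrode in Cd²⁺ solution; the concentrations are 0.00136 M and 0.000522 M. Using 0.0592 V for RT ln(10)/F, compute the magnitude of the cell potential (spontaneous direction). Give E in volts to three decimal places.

For a concentration cell E°cell = 0. The 0.00136 M side is the cathode (reduction is favoured where [Cd²⁺] is higher).
With n = 2, E = −(0.0592/2) log([Cd²⁺]ₐₙ/[Cd²⁺]꜀ₐₜ) = −(0.0592/2) log(0.000522/0.00136) = −(0.0592/2)(-0.416) = +0.012 V.

+0.012 V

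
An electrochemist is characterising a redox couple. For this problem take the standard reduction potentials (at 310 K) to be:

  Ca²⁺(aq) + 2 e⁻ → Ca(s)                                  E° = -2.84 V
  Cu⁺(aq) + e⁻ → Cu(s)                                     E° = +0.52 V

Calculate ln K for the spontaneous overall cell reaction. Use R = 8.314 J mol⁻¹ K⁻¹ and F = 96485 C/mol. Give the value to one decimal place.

251.6

Cathode: Cu⁺/Cu; anode: Ca²⁺/Ca. E°cell = (+0.52) − (-2.84) = +3.36 V, with n = 2.
ΔG° = −nFE° = −RT ln K, so ln K = nFE°/(RT) = (2)(96485)(+3.36) / ((8.314)(310)) = 251.569.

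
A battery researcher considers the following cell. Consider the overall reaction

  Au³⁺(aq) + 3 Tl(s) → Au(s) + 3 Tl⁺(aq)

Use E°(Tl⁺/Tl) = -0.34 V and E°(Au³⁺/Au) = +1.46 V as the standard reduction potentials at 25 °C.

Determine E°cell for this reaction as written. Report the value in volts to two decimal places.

+1.80 V

The Au³⁺/Au couple has the higher reduction potential, so it is the cathode; Tl⁺/Tl is oxidised at the anode.
E°cell = E°(cathode) − E°(anode) = (+1.46) − (-0.34) = +1.80 V.
Since E°cell > 0, the reaction is spontaneous under standard conditions.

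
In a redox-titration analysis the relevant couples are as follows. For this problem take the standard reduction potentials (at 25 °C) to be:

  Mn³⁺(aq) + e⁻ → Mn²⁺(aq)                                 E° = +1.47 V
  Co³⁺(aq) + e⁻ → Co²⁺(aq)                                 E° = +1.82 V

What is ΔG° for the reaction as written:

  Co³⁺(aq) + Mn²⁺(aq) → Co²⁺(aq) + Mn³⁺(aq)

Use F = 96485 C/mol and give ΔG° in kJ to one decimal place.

As written, Co³⁺/Co²⁺ is reduced (cathode) and Mn³⁺/Mn²⁺ is oxidised (anode), so E°cell = (+1.82) − (+1.47) = +0.35 V.
Balancing electrons gives n = 1.
ΔG° = −nFE° = −(1)(96485)(+0.35) = -33,770 J = -33.8 kJ.

-33.8 kJ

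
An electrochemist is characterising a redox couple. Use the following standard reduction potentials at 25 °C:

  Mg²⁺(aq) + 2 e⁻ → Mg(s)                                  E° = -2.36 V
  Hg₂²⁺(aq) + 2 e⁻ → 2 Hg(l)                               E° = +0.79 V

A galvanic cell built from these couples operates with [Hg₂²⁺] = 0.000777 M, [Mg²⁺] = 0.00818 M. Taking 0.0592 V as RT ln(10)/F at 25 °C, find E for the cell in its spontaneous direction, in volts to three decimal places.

+3.120 V

Hg₂²⁺/Hg is the cathode (higher E°), Mg²⁺/Mg the anode: E°cell = +0.79 − (-2.36) = +3.15 V, n = 2.
Overall: Hg₂²⁺(aq) + Mg(s) → 2 Hg(l) + Mg²⁺(aq)
Q = [Mg²⁺] / ([Hg₂²⁺]); log Q = 1.022.
E = E° − (0.0592/n) log Q = +3.15 − (0.0592/2)(1.022) = +3.120 V.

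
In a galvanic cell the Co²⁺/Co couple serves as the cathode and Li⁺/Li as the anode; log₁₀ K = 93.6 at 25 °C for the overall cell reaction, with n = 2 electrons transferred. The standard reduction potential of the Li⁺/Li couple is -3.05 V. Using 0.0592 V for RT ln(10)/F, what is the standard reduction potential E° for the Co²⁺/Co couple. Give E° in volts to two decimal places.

-0.28 V

E°cell = (0.0592/n)·log K = (0.0592/2)(93.6) = +2.771 V.
Since Co²⁺/Co is the cathode and Li⁺/Li the anode, E°cell = E°(Co²⁺/Co) − E°(Li⁺/Li).
So E°(Co²⁺/Co) = E°cell + E°(Li⁺/Li) = +2.771 + (-3.05) = -0.28 V.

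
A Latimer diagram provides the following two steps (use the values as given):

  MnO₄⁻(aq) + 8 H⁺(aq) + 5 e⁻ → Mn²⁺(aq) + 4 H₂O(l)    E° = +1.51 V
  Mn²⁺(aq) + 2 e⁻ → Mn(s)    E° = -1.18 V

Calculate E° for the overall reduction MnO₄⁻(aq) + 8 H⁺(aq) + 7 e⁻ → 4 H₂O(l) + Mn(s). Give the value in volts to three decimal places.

+0.741 V

Standard free energies of sequential steps add: ΔG°₃ = ΔG°₁ + ΔG°₂, so n₃E°₃ = n₁E°₁ + n₂E°₂.
E°₃ = (5×+1.51 + 2×-1.18) / 7 = (+5.190) / 7 = +0.741 V.
E° values themselves are not directly additive — weighting by electron count is essential.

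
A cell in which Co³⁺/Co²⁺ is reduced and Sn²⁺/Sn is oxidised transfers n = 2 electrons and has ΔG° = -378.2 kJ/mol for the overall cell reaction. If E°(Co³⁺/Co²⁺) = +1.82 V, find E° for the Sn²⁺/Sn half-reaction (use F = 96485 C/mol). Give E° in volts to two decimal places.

E°cell = −ΔG°/(nF) = −(-378.2×10³)/((2)(96485)) = +1.960 V.
Since Co³⁺/Co²⁺ is the cathode and Sn²⁺/Sn the anode, E°cell = E°(Co³⁺/Co²⁺) − E°(Sn²⁺/Sn).
So E°(Sn²⁺/Sn) = E°(Co³⁺/Co²⁺) − E°cell = (+1.82) − (+1.960) = -0.14 V.

-0.14 V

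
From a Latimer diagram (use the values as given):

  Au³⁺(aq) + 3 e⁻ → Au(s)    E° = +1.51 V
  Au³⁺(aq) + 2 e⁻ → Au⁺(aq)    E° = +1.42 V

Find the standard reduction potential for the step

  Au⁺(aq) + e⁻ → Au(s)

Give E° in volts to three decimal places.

+1.690 V

Sequential free energies add, so n₃E°₃ = n₁E°₁ + n₂E°₂.
With n₃ = 3, and the known step contributing 2×(+1.42) V, the unknown satisfies 1·E° = 3×(+1.51) − 2×(+1.42) = +1.690.
E° = +1.690 / 1 = +1.690 V.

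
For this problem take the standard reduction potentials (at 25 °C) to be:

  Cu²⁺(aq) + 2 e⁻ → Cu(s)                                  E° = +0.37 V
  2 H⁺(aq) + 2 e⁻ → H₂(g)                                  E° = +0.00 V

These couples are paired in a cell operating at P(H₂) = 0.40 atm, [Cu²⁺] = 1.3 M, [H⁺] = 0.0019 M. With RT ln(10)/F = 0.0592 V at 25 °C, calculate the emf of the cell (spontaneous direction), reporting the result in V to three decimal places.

Cu²⁺/Cu is the cathode (higher E°), H⁺/H₂ the anode: E°cell = +0.37 − (+0.00) = +0.37 V, n = 2.
Overall: Cu²⁺(aq) + H₂(g) → Cu(s) + 2 H⁺(aq)
Q = [H⁺]^2 / ([Cu²⁺]·P(H₂)); log Q = -5.158.
E = E° − (0.0592/n) log Q = +0.37 − (0.0592/2)(-5.158) = +0.523 V.

+0.523 V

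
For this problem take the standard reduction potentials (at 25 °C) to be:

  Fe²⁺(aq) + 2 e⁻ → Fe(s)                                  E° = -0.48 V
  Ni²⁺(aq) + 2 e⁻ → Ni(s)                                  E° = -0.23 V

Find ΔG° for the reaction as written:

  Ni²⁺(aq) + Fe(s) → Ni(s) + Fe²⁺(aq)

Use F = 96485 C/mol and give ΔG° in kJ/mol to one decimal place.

-48.2 kJ/mol

As written, Ni²⁺/Ni is reduced (cathode) and Fe²⁺/Fe is oxidised (anode), so E°cell = (-0.23) − (-0.48) = +0.25 V.
Balancing electrons gives n = 2.
ΔG° = −nFE° = −(2)(96485)(+0.25) = -48,242 J = -48.2 kJ/mol.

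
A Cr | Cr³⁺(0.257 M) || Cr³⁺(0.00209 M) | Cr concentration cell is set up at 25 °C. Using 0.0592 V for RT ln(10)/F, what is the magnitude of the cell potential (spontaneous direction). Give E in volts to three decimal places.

+0.041 V

For a concentration cell E°cell = 0. The 0.257 M side is the cathode (reduction is favoured where [Cr³⁺] is higher).
With n = 3, E = −(0.0592/3) log([Cr³⁺]ₐₙ/[Cr³⁺]꜀ₐₜ) = −(0.0592/3) log(0.00209/0.257) = −(0.0592/3)(-2.090) = +0.041 V.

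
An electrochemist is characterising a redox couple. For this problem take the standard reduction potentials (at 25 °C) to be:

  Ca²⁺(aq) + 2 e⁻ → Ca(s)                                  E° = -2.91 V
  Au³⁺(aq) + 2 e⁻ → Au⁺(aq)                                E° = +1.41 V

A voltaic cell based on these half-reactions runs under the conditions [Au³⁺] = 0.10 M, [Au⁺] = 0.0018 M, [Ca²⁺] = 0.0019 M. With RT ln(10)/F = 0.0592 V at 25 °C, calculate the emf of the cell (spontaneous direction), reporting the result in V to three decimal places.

+4.452 V

Au³⁺/Au⁺ is the cathode (higher E°), Ca²⁺/Ca the anode: E°cell = +1.41 − (-2.91) = +4.32 V, n = 2.
Overall: Au³⁺(aq) + Ca(s) → Au⁺(aq) + Ca²⁺(aq)
Q = [Au⁺]·[Ca²⁺] / ([Au³⁺]); log Q = -4.466.
E = E° − (0.0592/n) log Q = +4.32 − (0.0592/2)(-4.466) = +4.452 V.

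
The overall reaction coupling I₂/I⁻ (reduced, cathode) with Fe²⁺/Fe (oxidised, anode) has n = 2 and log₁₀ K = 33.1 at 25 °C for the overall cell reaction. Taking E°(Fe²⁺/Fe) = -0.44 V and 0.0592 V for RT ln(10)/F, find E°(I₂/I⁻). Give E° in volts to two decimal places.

+0.54 V

E°cell = (0.0592/n)·log K = (0.0592/2)(33.1) = +0.980 V.
Since I₂/I⁻ is the cathode and Fe²⁺/Fe the anode, E°cell = E°(I₂/I⁻) − E°(Fe²⁺/Fe).
So E°(I₂/I⁻) = E°cell + E°(Fe²⁺/Fe) = +0.980 + (-0.44) = +0.54 V.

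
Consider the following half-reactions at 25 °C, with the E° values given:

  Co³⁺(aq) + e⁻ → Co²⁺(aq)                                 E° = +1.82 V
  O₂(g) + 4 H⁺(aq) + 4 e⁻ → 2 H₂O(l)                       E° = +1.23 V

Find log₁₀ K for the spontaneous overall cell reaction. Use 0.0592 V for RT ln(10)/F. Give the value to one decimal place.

39.9

Cathode: Co³⁺/Co²⁺; anode: O₂/H₂O. E°cell = +0.59 V, n = 4.
log K = nE°cell / 0.0592 = (4)(+0.59) / 0.0592 = 39.9.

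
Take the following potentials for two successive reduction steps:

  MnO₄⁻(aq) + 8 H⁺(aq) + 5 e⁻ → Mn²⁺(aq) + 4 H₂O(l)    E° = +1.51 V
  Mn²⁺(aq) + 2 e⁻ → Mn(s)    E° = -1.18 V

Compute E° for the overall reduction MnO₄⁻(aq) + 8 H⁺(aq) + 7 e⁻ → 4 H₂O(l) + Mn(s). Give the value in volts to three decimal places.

Since ΔG° = −nFE° is additive over sequential reductions, n₃E°₃ = n₁E°₁ + n₂E°₂.
E°₃ = (5×+1.51 + 2×-1.18) / 7 = (+5.190) / 7 = +0.741 V.

+0.741 V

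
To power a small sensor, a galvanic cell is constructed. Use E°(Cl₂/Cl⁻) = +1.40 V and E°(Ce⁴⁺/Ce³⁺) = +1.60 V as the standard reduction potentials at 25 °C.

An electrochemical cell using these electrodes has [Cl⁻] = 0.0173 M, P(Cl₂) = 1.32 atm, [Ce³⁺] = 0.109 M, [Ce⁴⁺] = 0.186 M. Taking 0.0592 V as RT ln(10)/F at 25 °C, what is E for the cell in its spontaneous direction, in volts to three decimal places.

Ce⁴⁺/Ce³⁺ is the cathode (higher E°), Cl₂/Cl⁻ the anode: E°cell = +1.60 − (+1.40) = +0.20 V, n = 2.
Overall: 2 Ce⁴⁺(aq) + 2 Cl⁻(aq) → 2 Ce³⁺(aq) + Cl₂(g)
Q = [Ce³⁺]^2·P(Cl₂) / ([Ce⁴⁺]^2·[Cl⁻]^2); log Q = 3.180.
E = E° − (0.0592/n) log Q = +0.20 − (0.0592/2)(3.180) = +0.106 V.

+0.106 V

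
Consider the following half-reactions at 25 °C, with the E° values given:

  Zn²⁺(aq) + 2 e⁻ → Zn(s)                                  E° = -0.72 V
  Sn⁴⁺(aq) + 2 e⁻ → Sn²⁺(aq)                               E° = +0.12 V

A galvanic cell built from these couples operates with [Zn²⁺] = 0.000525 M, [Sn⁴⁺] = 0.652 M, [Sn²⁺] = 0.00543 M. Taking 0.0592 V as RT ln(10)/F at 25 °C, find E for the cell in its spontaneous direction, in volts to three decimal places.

Sn⁴⁺/Sn²⁺ is the cathode (higher E°), Zn²⁺/Zn the anode: E°cell = +0.12 − (-0.72) = +0.84 V, n = 2.
Overall: Sn⁴⁺(aq) + Zn(s) → Sn²⁺(aq) + Zn²⁺(aq)
Q = [Sn²⁺]·[Zn²⁺] / ([Sn⁴⁺]); log Q = -5.359.
E = E° − (0.0592/n) log Q = +0.84 − (0.0592/2)(-5.359) = +0.999 V.

+0.999 V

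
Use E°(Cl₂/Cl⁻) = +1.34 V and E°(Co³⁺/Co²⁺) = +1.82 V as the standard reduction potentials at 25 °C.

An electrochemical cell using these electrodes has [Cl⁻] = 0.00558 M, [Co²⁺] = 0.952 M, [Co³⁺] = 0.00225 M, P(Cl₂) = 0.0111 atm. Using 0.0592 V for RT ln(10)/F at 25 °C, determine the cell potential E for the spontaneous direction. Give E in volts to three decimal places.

+0.249 V

Co³⁺/Co²⁺ is the cathode (higher E°), Cl₂/Cl⁻ the anode: E°cell = +1.82 − (+1.34) = +0.48 V, n = 2.
Overall: 2 Co³⁺(aq) + 2 Cl⁻(aq) → 2 Co²⁺(aq) + Cl₂(g)
Q = [Co²⁺]^2·P(Cl₂) / ([Co³⁺]^2·[Cl⁻]^2); log Q = 7.805.
E = E° − (0.0592/n) log Q = +0.48 − (0.0592/2)(7.805) = +0.249 V.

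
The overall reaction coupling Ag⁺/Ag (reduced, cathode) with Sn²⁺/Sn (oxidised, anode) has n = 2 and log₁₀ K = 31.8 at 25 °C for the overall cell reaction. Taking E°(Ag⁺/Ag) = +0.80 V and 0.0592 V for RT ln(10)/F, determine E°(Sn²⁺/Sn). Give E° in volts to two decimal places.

-0.14 V

E°cell = (0.0592/n)·log K = (0.0592/2)(31.8) = +0.941 V.
Since Ag⁺/Ag is the cathode and Sn²⁺/Sn the anode, E°cell = E°(Ag⁺/Ag) − E°(Sn²⁺/Sn).
So E°(Sn²⁺/Sn) = E°(Ag⁺/Ag) − E°cell = (+0.80) − (+0.941) = -0.14 V.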